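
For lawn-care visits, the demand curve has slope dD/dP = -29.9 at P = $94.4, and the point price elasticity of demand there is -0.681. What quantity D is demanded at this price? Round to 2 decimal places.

Ed = (dD/dP)·(P/D) ⇒ D = (dD/dP)·P/Ed = (-29.9)·94.4/(-0.681) = 4144.7283…

4144.73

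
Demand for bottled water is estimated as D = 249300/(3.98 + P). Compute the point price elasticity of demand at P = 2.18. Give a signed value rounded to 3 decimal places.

dD/dP = −249300/(3.98 + P)² = -6569.93. At P = 2.18, D = 40470.8.
Ed = (dD/dP)·(P/D) = (-6569.93) × (2.18/40470.8) = -0.35389…

-0.354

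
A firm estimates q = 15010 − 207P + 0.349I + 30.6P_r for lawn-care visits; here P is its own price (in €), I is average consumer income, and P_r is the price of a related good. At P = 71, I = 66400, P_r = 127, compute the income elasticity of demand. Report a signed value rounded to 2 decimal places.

0.85

At the given values, q = 15010 − 207(71) + 0.349(66400) + 30.6(127) = 27372.8.
∂q/∂I = 0.349.
E = (0.349) × (66400/27372.8) = 0.8465…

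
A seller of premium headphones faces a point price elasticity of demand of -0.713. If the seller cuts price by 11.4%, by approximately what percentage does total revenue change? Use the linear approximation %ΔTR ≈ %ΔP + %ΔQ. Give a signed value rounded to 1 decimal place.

-3.3%

%ΔQ ≈ Ed × %ΔP = (-0.713) × (-11.4%) = +8.1282%
%ΔTR ≈ %ΔP + %ΔQ = (-11.4%) + (+8.1282%) = -3.2718%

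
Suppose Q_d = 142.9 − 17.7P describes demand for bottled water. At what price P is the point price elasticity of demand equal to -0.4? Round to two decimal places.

2.31

Ed = −17.7P/(142.9 − 17.7P). Set this equal to -0.4:
17.7P = 0.4·(142.9 − 17.7P) ⇒ 17.7P(1 + 0.4) = 0.4·142.9
P = 0.4·142.9 / (17.7·1.4) = 2.3066…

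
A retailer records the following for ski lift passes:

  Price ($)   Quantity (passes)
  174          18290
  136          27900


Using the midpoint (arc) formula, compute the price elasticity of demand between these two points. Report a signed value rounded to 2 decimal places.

%ΔQ = (27900 − 18290) / [(18290 + 27900)/2] = 9610/23095 = 0.416107…
%ΔP = (136 − 174) / [(174 + 136)/2] = -38/155 = -0.245161…
Arc Ed = %ΔQ / %ΔP = (9610/23095) / (-38/155) = -1.6972…

-1.70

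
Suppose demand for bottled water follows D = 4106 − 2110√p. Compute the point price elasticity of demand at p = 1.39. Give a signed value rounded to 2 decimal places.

dD/dp = −2110/(2√p) = -894.839. At p = 1.39, D = 1618.35.
Ed = (dD/dp)·(p/D) = (-894.839) × (1.39/1618.35) = -0.7685…

-0.77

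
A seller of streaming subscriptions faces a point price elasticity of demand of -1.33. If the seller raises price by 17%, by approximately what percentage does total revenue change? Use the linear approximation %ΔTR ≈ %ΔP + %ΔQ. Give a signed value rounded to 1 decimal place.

-5.6%

%ΔQ ≈ Ed × %ΔP = (-1.33) × (+17%) = -22.6100%
%ΔTR ≈ %ΔP + %ΔQ = (+17%) + (-22.6100%) = -5.6100%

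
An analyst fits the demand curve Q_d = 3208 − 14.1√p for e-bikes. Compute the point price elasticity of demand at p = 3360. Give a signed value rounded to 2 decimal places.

dQ_d/dp = −14.1/(2√p) = -0.121624. At p = 3360, Q_d = 2390.69.
Ed = (dQ_d/dp)·(p/Q_d) = (-0.121624) × (3360/2390.69) = -0.1709…

-0.17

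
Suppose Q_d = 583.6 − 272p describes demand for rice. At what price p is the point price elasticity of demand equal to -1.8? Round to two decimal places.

1.38

Ed = −272p/(583.6 − 272p). Set this equal to -1.8:
272p = 1.8·(583.6 − 272p) ⇒ 272p(1 + 1.8) = 1.8·583.6
p = 1.8·583.6 / (272·2.8) = 1.3793…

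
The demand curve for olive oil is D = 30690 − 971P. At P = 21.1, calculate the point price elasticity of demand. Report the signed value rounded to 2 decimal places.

-2.01

dD/dP = −971. At P = 21.1, D = 30690 − 971(21.1) = 10201.9.
Ed = (dD/dP)·(P/D) = −971 × (21.1/10201.9) = -2.0082…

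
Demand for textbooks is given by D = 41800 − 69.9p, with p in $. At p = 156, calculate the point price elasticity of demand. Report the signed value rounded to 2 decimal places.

dD/dp = −69.9. At p = 156, D = 41800 − 69.9(156) = 30895.6.
Ed = (dD/dp)·(p/D) = −69.9 × (156/30895.6) = -0.3529…

-0.35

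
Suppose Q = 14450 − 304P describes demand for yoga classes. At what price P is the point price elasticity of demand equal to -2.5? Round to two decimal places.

33.95

Ed = −304P/(14450 − 304P). Set this equal to -2.5:
304P = 2.5·(14450 − 304P) ⇒ 304P(1 + 2.5) = 2.5·14450
P = 2.5·14450 / (304·3.5) = 33.9520…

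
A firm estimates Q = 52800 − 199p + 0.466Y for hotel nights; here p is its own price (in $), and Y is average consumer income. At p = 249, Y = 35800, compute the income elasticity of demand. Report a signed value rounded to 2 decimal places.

0.84

At the given values, Q = 52800 − 199(249) + 0.466(35800) = 19931.8.
∂Q/∂Y = 0.466.
E = (0.466) × (35800/19931.8) = 0.8369…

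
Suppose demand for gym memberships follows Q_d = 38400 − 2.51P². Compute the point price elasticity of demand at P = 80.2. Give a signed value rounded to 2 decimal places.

dQ_d/dP = −2·2.51·P = -402.604. At P = 80.2, Q_d = 22255.5796.
Ed = (dQ_d/dP)·(P/Q_d) = (-402.604) × (80.2/22255.5796) = -1.4508…

-1.45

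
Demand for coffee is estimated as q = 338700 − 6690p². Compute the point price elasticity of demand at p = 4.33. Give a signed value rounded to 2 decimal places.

dq/dp = −2·6690·p = -57935.4. At p = 4.33, q = 213269.859.
Ed = (dq/dp)·(p/q) = (-57935.4) × (4.33/213269.859) = -1.1762…

-1.18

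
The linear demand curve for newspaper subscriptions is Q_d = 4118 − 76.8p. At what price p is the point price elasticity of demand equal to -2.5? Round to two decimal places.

Ed = −76.8p/(4118 − 76.8p). Set this equal to -2.5:
76.8p = 2.5·(4118 − 76.8p) ⇒ 76.8p(1 + 2.5) = 2.5·4118
p = 2.5·4118 / (76.8·3.5) = 38.2998…

38.30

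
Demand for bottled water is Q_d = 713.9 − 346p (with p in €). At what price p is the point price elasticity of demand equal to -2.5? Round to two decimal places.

1.47

Ed = −346p/(713.9 − 346p). Set this equal to -2.5:
346p = 2.5·(713.9 − 346p) ⇒ 346p(1 + 2.5) = 2.5·713.9
p = 2.5·713.9 / (346·3.5) = 1.4737…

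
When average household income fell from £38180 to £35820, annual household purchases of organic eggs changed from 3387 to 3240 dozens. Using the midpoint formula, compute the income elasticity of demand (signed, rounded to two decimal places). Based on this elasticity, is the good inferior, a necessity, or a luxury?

0.70; necessity

%ΔQ = (3240 − 3387)/[( 3387 + 3240)/2] = -147/3313.5 = -0.044363…
%ΔIncome = (35820 − 38180)/[( 38180 + 35820)/2] = -2360/37000 = -0.063783…
E_income = (-147/3313.5) / (-2360/37000) = 0.6955…
0 < E_income < 1 ⇒ normal good, necessity.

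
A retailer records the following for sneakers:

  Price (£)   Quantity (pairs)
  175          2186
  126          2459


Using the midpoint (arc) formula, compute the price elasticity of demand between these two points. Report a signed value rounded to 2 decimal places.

-0.36

%ΔQ = (2459 − 2186) / [(2186 + 2459)/2] = 273/2322.5 = 0.117545…
%ΔP = (126 − 175) / [(175 + 126)/2] = -49/150.5 = -0.325581…
Arc Ed = %ΔQ / %ΔP = (273/2322.5) / (-49/150.5) = -0.3610…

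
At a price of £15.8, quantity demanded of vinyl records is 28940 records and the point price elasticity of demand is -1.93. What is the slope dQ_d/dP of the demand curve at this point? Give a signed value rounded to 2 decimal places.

-3535.08

Ed = (dQ_d/dP)·(P/Q_d) ⇒ dQ_d/dP = Ed·Q_d/P = (-1.93)·28940/15.8 = -3535.0759…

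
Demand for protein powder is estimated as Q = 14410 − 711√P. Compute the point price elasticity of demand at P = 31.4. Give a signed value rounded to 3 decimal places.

-0.191

dQ/dP = −711/(2√P) = -63.4417. At P = 31.4, Q = 10425.9.
Ed = (dQ/dP)·(P/Q) = (-63.4417) × (31.4/10425.9) = -0.19106…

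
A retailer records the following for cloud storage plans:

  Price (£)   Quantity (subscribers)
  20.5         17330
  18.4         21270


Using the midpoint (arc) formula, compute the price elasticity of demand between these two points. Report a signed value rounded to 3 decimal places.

%ΔQ = (21270 − 17330) / [(17330 + 21270)/2] = 3940/19300 = 0.204145…
%ΔP = (18.4 − 20.5) / [(20.5 + 18.4)/2] = -2.1/19.45 = -0.107969…
Arc Ed = %ΔQ / %ΔP = (3940/19300) / (-2.1/19.45) = -1.89077…

-1.891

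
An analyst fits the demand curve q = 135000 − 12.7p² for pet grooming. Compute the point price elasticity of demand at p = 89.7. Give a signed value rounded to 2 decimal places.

-6.23

dq/dp = −2·12.7·p = -2278.38. At p = 89.7, q = 32814.657.
Ed = (dq/dp)·(p/q) = (-2278.38) × (89.7/32814.657) = -6.2280…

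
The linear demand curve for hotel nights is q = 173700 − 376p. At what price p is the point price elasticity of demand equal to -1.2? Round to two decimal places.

Ed = −376p/(173700 − 376p). Set this equal to -1.2:
376p = 1.2·(173700 − 376p) ⇒ 376p(1 + 1.2) = 1.2·173700
p = 1.2·173700 / (376·2.2) = 251.9825…

251.98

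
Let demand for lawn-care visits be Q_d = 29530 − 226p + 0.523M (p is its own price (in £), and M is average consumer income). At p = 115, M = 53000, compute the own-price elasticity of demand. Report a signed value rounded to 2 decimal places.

At the given values, Q_d = 29530 − 226(115) + 0.523(53000) = 31259.
∂Q_d/∂p = −226.
E = (-226) × (115/31259) = -0.8314…

-0.83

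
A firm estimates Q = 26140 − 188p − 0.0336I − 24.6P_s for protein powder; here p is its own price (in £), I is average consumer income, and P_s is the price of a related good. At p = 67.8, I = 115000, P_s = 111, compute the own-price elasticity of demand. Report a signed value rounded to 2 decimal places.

-1.87

At the given values, Q = 26140 − 188(67.8) − 0.0336(115000) − 24.6(111) = 6799.
∂Q/∂p = −188.
E = (-188) × (67.8/6799) = -1.8747…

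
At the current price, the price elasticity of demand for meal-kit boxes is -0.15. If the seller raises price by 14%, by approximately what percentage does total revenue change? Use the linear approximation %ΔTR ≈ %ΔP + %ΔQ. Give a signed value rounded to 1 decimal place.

+11.9%

%ΔQ ≈ Ed × %ΔP = (-0.15) × (+14%) = -2.1000%
%ΔTR ≈ %ΔP + %ΔQ = (+14%) + (-2.1000%) = +11.9000%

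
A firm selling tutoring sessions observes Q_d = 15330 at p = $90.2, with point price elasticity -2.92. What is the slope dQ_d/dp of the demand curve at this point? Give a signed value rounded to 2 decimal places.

Ed = (dQ_d/dp)·(p/Q_d) ⇒ dQ_d/dp = Ed·Q_d/p = (-2.92)·15330/90.2 = -496.2705…

-496.27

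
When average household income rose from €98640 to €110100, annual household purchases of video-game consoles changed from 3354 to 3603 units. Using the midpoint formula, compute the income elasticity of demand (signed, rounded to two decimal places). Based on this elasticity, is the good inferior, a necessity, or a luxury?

0.65; necessity

%ΔQ = (3603 − 3354)/[( 3354 + 3603)/2] = 249/3478.5 = 0.071582…
%ΔIncome = (110100 − 98640)/[( 98640 + 110100)/2] = 11460/104370 = 0.109801…
E_income = (249/3478.5) / (11460/104370) = 0.6519…
0 < E_income < 1 ⇒ normal good, necessity.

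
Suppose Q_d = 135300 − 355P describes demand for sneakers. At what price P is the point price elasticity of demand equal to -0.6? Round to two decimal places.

Ed = −355P/(135300 − 355P). Set this equal to -0.6:
355P = 0.6·(135300 − 355P) ⇒ 355P(1 + 0.6) = 0.6·135300
P = 0.6·135300 / (355·1.6) = 142.9225…

142.92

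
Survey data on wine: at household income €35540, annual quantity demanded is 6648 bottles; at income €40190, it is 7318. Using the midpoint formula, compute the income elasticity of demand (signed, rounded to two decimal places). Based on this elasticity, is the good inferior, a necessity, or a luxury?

0.78; necessity

%ΔQ = (7318 − 6648)/[( 6648 + 7318)/2] = 670/6983 = 0.095947…
%ΔIncome = (40190 − 35540)/[( 35540 + 40190)/2] = 4650/37865 = 0.122804…
E_income = (670/6983) / (4650/37865) = 0.7812…
0 < E_income < 1 ⇒ normal good, necessity.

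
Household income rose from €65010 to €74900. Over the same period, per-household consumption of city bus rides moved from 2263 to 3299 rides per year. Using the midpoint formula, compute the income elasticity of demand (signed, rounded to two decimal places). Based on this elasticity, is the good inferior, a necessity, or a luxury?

2.64; luxury

%ΔQ = (3299 − 2263)/[( 2263 + 3299)/2] = 1036/2781 = 0.372527…
%ΔIncome = (74900 − 65010)/[( 65010 + 74900)/2] = 9890/69955 = 0.141376…
E_income = (1036/2781) / (9890/69955) = 2.6350…
E_income > 1 ⇒ normal good, luxury.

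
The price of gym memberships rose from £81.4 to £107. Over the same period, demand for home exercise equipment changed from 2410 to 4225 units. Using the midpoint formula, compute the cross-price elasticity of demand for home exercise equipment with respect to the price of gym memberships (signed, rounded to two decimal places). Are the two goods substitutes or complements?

%ΔQ_{home exercise equipment} = (4225 − 2410)/avg = 1815/3317.5 = 0.547098…
%ΔP_{gym memberships} = (107 − 81.4)/avg = 25.6/94.2 = 0.271762…
E_cross = (1815/3317.5) / (25.6/94.2) = 2.0131…
E_cross > 0 ⇒ the goods are substitutes.

2.01; substitutes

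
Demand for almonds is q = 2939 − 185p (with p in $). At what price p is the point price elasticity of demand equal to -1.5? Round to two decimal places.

Ed = −185p/(2939 − 185p). Set this equal to -1.5:
185p = 1.5·(2939 − 185p) ⇒ 185p(1 + 1.5) = 1.5·2939
p = 1.5·2939 / (185·2.5) = 9.5318…

9.53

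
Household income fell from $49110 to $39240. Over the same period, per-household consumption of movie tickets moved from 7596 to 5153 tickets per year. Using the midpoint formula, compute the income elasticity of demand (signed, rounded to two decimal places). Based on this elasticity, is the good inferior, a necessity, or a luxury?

1.72; luxury

%ΔQ = (5153 − 7596)/[( 7596 + 5153)/2] = -2443/6374.5 = -0.383245…
%ΔIncome = (39240 − 49110)/[( 49110 + 39240)/2] = -9870/44175 = -0.223429…
E_income = (-2443/6374.5) / (-9870/44175) = 1.7152…
E_income > 1 ⇒ normal good, luxury.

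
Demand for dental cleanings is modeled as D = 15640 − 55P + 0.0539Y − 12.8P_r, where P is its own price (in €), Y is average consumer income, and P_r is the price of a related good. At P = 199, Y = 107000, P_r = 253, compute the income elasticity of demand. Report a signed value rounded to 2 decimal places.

0.80

At the given values, D = 15640 − 55(199) + 0.0539(107000) − 12.8(253) = 7223.9.
∂D/∂Y = 0.0539.
E = (0.0539) × (107000/7223.9) = 0.7983…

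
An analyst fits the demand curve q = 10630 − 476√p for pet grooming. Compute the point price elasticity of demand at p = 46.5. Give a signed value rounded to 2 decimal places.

-0.22

dq/dp = −476/(2√p) = -34.902. At p = 46.5, q = 7384.11.
Ed = (dq/dp)·(p/q) = (-34.902) × (46.5/7384.11) = -0.2197…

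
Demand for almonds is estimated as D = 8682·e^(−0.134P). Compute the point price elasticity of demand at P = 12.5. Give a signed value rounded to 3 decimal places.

-1.675

dD/dP = −0.134·D = -217.912. At P = 12.5, D = 1626.21.
Ed = (dD/dP)·(P/D) = (-217.912) × (12.5/1626.21) = -1.675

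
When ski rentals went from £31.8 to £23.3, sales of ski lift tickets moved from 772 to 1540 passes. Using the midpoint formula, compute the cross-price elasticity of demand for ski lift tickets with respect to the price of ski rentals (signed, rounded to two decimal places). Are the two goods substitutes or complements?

%ΔQ_{ski lift tickets} = (1540 − 772)/avg = 768/1156 = 0.664359…
%ΔP_{ski rentals} = (23.3 − 31.8)/avg = -8.5/27.55 = -0.308529…
E_cross = (768/1156) / (-8.5/27.55) = -2.1533…
E_cross < 0 ⇒ the goods are complements.

-2.15; complements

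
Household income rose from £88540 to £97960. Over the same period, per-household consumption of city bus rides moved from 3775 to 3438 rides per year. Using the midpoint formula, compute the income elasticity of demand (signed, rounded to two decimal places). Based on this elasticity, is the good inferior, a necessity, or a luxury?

%ΔQ = (3438 − 3775)/[( 3775 + 3438)/2] = -337/3606.5 = -0.093442…
%ΔIncome = (97960 − 88540)/[( 88540 + 97960)/2] = 9420/93250 = 0.101018…
E_income = (-337/3606.5) / (9420/93250) = -0.9250…
E_income < 0 ⇒ inferior good.

-0.93; inferior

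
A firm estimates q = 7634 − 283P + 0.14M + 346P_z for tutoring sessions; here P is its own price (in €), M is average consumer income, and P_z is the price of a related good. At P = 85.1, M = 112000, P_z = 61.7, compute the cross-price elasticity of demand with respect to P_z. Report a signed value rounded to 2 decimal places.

At the given values, q = 7634 − 283(85.1) + 0.14(112000) + 346(61.7) = 20578.9.
∂q/∂P_z = 346.
E = (346) × (61.7/20578.9) = 1.0373…

1.04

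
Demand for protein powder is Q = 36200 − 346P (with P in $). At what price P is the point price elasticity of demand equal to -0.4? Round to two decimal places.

Ed = −346P/(36200 − 346P). Set this equal to -0.4:
346P = 0.4·(36200 − 346P) ⇒ 346P(1 + 0.4) = 0.4·36200
P = 0.4·36200 / (346·1.4) = 29.8926…

29.89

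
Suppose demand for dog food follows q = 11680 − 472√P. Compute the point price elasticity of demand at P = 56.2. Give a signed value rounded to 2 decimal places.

dq/dP = −472/(2√P) = -31.4807. At P = 56.2, q = 8141.57.
Ed = (dq/dP)·(P/q) = (-31.4807) × (56.2/8141.57) = -0.2173…

-0.22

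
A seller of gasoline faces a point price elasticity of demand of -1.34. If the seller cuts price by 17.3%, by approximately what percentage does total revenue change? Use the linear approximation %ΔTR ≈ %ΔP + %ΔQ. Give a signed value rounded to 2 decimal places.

%ΔQ ≈ Ed × %ΔP = (-1.34) × (-17.3%) = +23.1820%
%ΔTR ≈ %ΔP + %ΔQ = (-17.3%) + (+23.1820%) = +5.8820%

+5.88%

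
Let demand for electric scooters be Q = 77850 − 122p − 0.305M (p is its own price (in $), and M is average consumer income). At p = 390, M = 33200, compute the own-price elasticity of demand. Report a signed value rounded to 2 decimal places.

-2.36

At the given values, Q = 77850 − 122(390) − 0.305(33200) = 20144.
∂Q/∂p = −122.
E = (-122) × (390/20144) = -2.3619…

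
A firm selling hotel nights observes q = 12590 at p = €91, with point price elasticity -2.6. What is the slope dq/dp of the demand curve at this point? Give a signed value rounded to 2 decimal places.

-359.71

Ed = (dq/dp)·(p/q) ⇒ dq/dp = Ed·q/p = (-2.6)·12590/91 = -359.7142…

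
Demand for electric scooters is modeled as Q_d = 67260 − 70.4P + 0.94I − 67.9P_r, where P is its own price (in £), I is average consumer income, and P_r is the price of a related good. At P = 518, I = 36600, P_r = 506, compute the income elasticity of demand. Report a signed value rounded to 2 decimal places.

At the given values, Q_d = 67260 − 70.4(518) + 0.94(36600) − 67.9(506) = 30839.4.
∂Q_d/∂I = 0.94.
E = (0.94) × (36600/30839.4) = 1.1155…

1.12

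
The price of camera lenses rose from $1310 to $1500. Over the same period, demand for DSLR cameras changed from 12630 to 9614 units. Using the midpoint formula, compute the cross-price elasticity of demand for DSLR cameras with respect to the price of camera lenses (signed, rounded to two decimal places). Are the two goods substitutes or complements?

%ΔQ_{DSLR cameras} = (9614 − 12630)/avg = -3016/11122 = -0.271174…
%ΔP_{camera lenses} = (1500 − 1310)/avg = 190/1405 = 0.135231…
E_cross = (-3016/11122) / (190/1405) = -2.0052…
E_cross < 0 ⇒ the goods are complements.

-2.01; complements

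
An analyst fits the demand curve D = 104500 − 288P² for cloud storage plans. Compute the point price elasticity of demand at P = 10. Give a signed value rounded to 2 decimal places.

-0.76

dD/dP = −2·288·P = -5760. At P = 10, D = 75700.
Ed = (dD/dP)·(P/D) = (-5760) × (10/75700) = -0.7608…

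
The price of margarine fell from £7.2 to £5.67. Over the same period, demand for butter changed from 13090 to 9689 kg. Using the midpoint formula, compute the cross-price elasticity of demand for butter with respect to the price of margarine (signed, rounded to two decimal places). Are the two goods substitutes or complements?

1.26; substitutes

%ΔQ_{butter} = (9689 − 13090)/avg = -3401/11389.5 = -0.298608…
%ΔP_{margarine} = (5.67 − 7.2)/avg = -1.53/6.435 = -0.237762…
E_cross = (-3401/11389.5) / (-1.53/6.435) = 1.2559…
E_cross > 0 ⇒ the goods are substitutes.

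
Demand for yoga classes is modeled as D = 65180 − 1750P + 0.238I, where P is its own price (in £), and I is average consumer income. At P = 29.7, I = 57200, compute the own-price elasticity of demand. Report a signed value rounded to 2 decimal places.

-1.94

At the given values, D = 65180 − 1750(29.7) + 0.238(57200) = 26818.6.
∂D/∂P = −1750.
E = (-1750) × (29.7/26818.6) = -1.9380…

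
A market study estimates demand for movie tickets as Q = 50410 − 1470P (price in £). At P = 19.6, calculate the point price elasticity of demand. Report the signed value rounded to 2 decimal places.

-1.33

dQ/dP = −1470. At P = 19.6, Q = 50410 − 1470(19.6) = 21598.
Ed = (dQ/dP)·(P/Q) = −1470 × (19.6/21598) = -1.3340…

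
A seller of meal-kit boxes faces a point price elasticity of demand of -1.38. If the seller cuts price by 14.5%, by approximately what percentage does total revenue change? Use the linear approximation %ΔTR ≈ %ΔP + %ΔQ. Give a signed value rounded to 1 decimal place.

+5.5%

%ΔQ ≈ Ed × %ΔP = (-1.38) × (-14.5%) = +20.0100%
%ΔTR ≈ %ΔP + %ΔQ = (-14.5%) + (+20.0100%) = +5.5100%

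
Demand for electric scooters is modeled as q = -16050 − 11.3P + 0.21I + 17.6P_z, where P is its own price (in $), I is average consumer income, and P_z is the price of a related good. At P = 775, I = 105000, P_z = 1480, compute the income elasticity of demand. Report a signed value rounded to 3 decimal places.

At the given values, q = -16050 − 11.3(775) + 0.21(105000) + 17.6(1480) = 23290.5.
∂q/∂I = 0.21.
E = (0.21) × (105000/23290.5) = 0.94673…

0.947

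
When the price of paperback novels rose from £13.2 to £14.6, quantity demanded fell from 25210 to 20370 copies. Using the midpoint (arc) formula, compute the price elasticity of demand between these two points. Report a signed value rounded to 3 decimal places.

%ΔQ = (20370 − 25210) / [(25210 + 20370)/2] = -4840/22790 = -0.212373…
%ΔP = (14.6 − 13.2) / [(13.2 + 14.6)/2] = 1.4/13.9 = 0.100719…
Arc Ed = %ΔQ / %ΔP = (-4840/22790) / (1.4/13.9) = -2.10856…

-2.109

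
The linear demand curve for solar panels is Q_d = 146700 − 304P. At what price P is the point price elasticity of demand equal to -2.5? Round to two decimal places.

Ed = −304P/(146700 − 304P). Set this equal to -2.5:
304P = 2.5·(146700 − 304P) ⇒ 304P(1 + 2.5) = 2.5·146700
P = 2.5·146700 / (304·3.5) = 344.6898…

344.69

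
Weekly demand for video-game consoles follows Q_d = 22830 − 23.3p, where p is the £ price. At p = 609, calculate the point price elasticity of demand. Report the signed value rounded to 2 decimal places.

-1.64

dQ_d/dp = −23.3. At p = 609, Q_d = 22830 − 23.3(609) = 8640.3.
Ed = (dQ_d/dp)·(p/Q_d) = −23.3 × (609/8640.3) = -1.6422…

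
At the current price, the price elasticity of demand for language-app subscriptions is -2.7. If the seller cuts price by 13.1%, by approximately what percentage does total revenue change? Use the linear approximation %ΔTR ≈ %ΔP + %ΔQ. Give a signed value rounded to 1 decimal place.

%ΔQ ≈ Ed × %ΔP = (-2.7) × (-13.1%) = +35.3700%
%ΔTR ≈ %ΔP + %ΔQ = (-13.1%) + (+35.3700%) = +22.2700%

+22.3%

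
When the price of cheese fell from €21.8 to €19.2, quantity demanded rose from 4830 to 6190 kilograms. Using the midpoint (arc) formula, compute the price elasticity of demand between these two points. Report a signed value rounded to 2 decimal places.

%ΔQ = (6190 − 4830) / [(4830 + 6190)/2] = 1360/5510 = 0.246823…
%ΔP = (19.2 − 21.8) / [(21.8 + 19.2)/2] = -2.6/20.5 = -0.126829…
Arc Ed = %ΔQ / %ΔP = (1360/5510) / (-2.6/20.5) = -1.9461…

-1.95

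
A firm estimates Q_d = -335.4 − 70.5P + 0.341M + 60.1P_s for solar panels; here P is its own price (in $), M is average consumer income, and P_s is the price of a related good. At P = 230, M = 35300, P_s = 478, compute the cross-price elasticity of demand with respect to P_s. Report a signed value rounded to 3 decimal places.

At the given values, Q_d = -335.4 − 70.5(230) + 0.341(35300) + 60.1(478) = 24214.7.
∂Q_d/∂P_s = 60.1.
E = (60.1) × (478/24214.7) = 1.18637…

1.186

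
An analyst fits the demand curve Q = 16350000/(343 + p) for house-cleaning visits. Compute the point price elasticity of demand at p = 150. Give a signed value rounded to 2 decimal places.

dQ/dp = −16350000/(343 + p)² = -67.2704. At p = 150, Q = 33164.3.
Ed = (dQ/dp)·(p/Q) = (-67.2704) × (150/33164.3) = -0.3042…

-0.30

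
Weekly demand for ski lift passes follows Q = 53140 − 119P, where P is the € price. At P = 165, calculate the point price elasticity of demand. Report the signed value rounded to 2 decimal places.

dQ/dP = −119. At P = 165, Q = 53140 − 119(165) = 33505.
Ed = (dQ/dP)·(P/Q) = −119 × (165/33505) = -0.5860…

-0.59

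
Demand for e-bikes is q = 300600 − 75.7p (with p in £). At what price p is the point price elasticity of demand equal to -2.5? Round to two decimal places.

Ed = −75.7p/(300600 − 75.7p). Set this equal to -2.5:
75.7p = 2.5·(300600 − 75.7p) ⇒ 75.7p(1 + 2.5) = 2.5·300600
p = 2.5·300600 / (75.7·3.5) = 2836.3842…

2836.38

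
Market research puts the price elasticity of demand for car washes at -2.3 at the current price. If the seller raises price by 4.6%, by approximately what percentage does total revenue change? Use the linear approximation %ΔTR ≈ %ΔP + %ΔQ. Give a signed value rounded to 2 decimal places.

-5.98%

%ΔQ ≈ Ed × %ΔP = (-2.3) × (+4.6%) = -10.5800%
%ΔTR ≈ %ΔP + %ΔQ = (+4.6%) + (-10.5800%) = -5.9800%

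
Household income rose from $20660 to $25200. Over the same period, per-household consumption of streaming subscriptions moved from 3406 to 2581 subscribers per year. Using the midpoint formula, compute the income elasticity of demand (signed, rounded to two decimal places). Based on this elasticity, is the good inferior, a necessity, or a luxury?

-1.39; inferior

%ΔQ = (2581 − 3406)/[( 3406 + 2581)/2] = -825/2993.5 = -0.275597…
%ΔIncome = (25200 − 20660)/[( 20660 + 25200)/2] = 4540/22930 = 0.197993…
E_income = (-825/2993.5) / (4540/22930) = -1.3919…
E_income < 0 ⇒ inferior good.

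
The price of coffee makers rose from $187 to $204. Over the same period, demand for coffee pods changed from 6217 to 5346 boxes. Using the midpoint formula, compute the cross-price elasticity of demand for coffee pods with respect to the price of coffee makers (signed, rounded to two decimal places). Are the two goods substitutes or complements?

-1.73; complements

%ΔQ_{coffee pods} = (5346 − 6217)/avg = -871/5781.5 = -0.150652…
%ΔP_{coffee makers} = (204 − 187)/avg = 17/195.5 = 0.086956…
E_cross = (-871/5781.5) / (17/195.5) = -1.7325…
E_cross < 0 ⇒ the goods are complements.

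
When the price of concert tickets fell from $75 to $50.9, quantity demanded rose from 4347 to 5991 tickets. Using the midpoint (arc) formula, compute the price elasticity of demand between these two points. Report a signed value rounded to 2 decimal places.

-0.83

%ΔQ = (5991 − 4347) / [(4347 + 5991)/2] = 1644/5169 = 0.318049…
%ΔP = (50.9 − 75) / [(75 + 50.9)/2] = -24.1/62.95 = -0.382843…
Arc Ed = %ΔQ / %ΔP = (1644/5169) / (-24.1/62.95) = -0.8307…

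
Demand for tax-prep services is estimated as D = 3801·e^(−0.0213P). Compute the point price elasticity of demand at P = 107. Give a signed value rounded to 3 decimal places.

dD/dP = −0.0213·D = -8.28852. At P = 107, D = 389.132.
Ed = (dD/dP)·(P/D) = (-8.28852) × (107/389.132) = -2.2791

-2.279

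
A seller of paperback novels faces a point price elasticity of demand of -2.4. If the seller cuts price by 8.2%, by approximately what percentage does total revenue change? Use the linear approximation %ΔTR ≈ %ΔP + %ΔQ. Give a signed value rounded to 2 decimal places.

%ΔQ ≈ Ed × %ΔP = (-2.4) × (-8.2%) = +19.6800%
%ΔTR ≈ %ΔP + %ΔQ = (-8.2%) + (+19.6800%) = +11.4800%

+11.48%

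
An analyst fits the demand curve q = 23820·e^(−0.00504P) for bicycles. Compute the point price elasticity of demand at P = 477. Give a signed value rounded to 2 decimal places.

dq/dP = −0.00504·q = -10.8466. At P = 477, q = 2152.1.
Ed = (dq/dP)·(P/q) = (-10.8466) × (477/2152.1) = -2.4040…

-2.40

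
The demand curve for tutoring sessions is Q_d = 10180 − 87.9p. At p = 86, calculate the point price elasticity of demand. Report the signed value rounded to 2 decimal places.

-2.88

dQ_d/dp = −87.9. At p = 86, Q_d = 10180 − 87.9(86) = 2620.6.
Ed = (dQ_d/dp)·(p/Q_d) = −87.9 × (86/2620.6) = -2.8846…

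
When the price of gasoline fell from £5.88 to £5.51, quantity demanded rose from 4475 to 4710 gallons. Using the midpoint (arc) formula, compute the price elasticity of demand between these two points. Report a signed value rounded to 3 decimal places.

-0.788

%ΔQ = (4710 − 4475) / [(4475 + 4710)/2] = 235/4592.5 = 0.051170…
%ΔP = (5.51 − 5.88) / [(5.88 + 5.51)/2] = -0.37/5.695 = -0.064969…
Arc Ed = %ΔQ / %ΔP = (235/4592.5) / (-0.37/5.695) = -0.78760…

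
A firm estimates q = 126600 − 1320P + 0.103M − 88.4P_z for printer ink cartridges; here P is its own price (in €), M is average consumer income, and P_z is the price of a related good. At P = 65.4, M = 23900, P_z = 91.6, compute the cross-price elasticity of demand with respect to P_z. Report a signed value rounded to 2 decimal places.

-0.23

At the given values, q = 126600 − 1320(65.4) + 0.103(23900) − 88.4(91.6) = 34636.26.
∂q/∂P_z = -88.4.
E = (-88.4) × (91.6/34636.26) = -0.2337…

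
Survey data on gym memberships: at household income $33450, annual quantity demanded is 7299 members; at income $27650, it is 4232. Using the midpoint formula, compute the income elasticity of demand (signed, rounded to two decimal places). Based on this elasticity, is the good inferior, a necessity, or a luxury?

%ΔQ = (4232 − 7299)/[( 7299 + 4232)/2] = -3067/5765.5 = -0.531957…
%ΔIncome = (27650 − 33450)/[( 33450 + 27650)/2] = -5800/30550 = -0.189852…
E_income = (-3067/5765.5) / (-5800/30550) = 2.8019…
E_income > 1 ⇒ normal good, luxury.

2.80; luxury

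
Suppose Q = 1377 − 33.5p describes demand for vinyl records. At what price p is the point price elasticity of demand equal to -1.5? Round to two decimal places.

24.66

Ed = −33.5p/(1377 − 33.5p). Set this equal to -1.5:
33.5p = 1.5·(1377 − 33.5p) ⇒ 33.5p(1 + 1.5) = 1.5·1377
p = 1.5·1377 / (33.5·2.5) = 24.6626…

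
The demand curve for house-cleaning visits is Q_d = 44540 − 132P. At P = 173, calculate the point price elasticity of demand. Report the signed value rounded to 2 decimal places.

-1.05

dQ_d/dP = −132. At P = 173, Q_d = 44540 − 132(173) = 21704.
Ed = (dQ_d/dP)·(P/Q_d) = −132 × (173/21704) = -1.0521…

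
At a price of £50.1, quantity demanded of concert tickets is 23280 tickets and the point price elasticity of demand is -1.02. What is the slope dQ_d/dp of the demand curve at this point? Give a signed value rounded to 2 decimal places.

Ed = (dQ_d/dp)·(p/Q_d) ⇒ dQ_d/dp = Ed·Q_d/p = (-1.02)·23280/50.1 = -473.9640…

-473.96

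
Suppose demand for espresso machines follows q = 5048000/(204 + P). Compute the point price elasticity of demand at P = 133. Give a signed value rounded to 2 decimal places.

-0.39

dq/dP = −5048000/(204 + P)² = -44.4487. At P = 133, q = 14979.2.
Ed = (dq/dP)·(P/q) = (-44.4487) × (133/14979.2) = -0.3946…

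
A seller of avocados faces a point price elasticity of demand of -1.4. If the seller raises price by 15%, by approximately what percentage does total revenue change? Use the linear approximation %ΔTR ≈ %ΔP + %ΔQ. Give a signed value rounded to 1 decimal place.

-6.0%

%ΔQ ≈ Ed × %ΔP = (-1.4) × (+15%) = -21.0000%
%ΔTR ≈ %ΔP + %ΔQ = (+15%) + (-21.0000%) = -6.0000%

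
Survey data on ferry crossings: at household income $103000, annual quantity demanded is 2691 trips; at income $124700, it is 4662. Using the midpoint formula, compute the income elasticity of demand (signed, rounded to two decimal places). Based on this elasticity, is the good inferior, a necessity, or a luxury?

2.81; luxury

%ΔQ = (4662 − 2691)/[( 2691 + 4662)/2] = 1971/3676.5 = 0.536107…
%ΔIncome = (124700 − 103000)/[( 103000 + 124700)/2] = 21700/113850 = 0.190601…
E_income = (1971/3676.5) / (21700/113850) = 2.8127…
E_income > 1 ⇒ normal good, luxury.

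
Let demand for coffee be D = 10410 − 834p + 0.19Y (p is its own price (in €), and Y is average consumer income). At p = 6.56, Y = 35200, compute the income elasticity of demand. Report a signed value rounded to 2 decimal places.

At the given values, D = 10410 − 834(6.56) + 0.19(35200) = 11626.96.
∂D/∂Y = 0.19.
E = (0.19) × (35200/11626.96) = 0.5752…

0.58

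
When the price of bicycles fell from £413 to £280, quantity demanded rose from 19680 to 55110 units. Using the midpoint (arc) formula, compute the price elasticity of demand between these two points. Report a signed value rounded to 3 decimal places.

%ΔQ = (55110 − 19680) / [(19680 + 55110)/2] = 35430/37395 = 0.947452…
%ΔP = (280 − 413) / [(413 + 280)/2] = -133/346.5 = -0.383838…
Arc Ed = %ΔQ / %ΔP = (35430/37395) / (-133/346.5) = -2.46836…

-2.468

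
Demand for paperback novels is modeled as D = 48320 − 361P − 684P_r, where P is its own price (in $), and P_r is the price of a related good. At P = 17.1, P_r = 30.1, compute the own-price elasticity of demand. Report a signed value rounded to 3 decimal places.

At the given values, D = 48320 − 361(17.1) − 684(30.1) = 21558.5.
∂D/∂P = −361.
E = (-361) × (17.1/21558.5) = -0.28634…

-0.286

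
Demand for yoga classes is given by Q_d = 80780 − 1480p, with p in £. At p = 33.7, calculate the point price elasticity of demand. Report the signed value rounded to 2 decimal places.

dQ_d/dp = −1480. At p = 33.7, Q_d = 80780 − 1480(33.7) = 30904.
Ed = (dQ_d/dp)·(p/Q_d) = −1480 × (33.7/30904) = -1.6139…

-1.61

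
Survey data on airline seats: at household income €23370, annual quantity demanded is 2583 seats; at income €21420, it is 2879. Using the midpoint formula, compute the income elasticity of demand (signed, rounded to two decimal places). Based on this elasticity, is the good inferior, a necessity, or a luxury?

%ΔQ = (2879 − 2583)/[( 2583 + 2879)/2] = 296/2731 = 0.108385…
%ΔIncome = (21420 − 23370)/[( 23370 + 21420)/2] = -1950/22395 = -0.087073…
E_income = (296/2731) / (-1950/22395) = -1.2447…
E_income < 0 ⇒ inferior good.

-1.24; inferior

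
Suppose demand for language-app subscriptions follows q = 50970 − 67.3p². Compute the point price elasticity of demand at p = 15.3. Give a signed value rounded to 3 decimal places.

dq/dp = −2·67.3·p = -2059.38. At p = 15.3, q = 35215.743.
Ed = (dq/dp)·(p/q) = (-2059.38) × (15.3/35215.743) = -0.89472…

-0.895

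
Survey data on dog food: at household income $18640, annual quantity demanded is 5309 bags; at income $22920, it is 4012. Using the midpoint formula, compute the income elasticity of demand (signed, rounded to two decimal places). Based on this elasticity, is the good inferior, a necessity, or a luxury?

%ΔQ = (4012 − 5309)/[( 5309 + 4012)/2] = -1297/4660.5 = -0.278296…
%ΔIncome = (22920 − 18640)/[( 18640 + 22920)/2] = 4280/20780 = 0.205967…
E_income = (-1297/4660.5) / (4280/20780) = -1.3511…
E_income < 0 ⇒ inferior good.

-1.35; inferior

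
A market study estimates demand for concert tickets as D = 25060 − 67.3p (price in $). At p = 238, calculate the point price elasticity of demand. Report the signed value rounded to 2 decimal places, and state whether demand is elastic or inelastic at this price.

dD/dp = −67.3. At p = 238, D = 25060 − 67.3(238) = 9042.6.
Ed = (dD/dp)·(p/D) = −67.3 × (238/9042.6) = -1.7713…
|Ed| = 1.77 > 1, so demand is elastic.

-1.77; elastic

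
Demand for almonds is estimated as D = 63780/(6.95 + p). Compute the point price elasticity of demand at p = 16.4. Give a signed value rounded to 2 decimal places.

dD/dp = −63780/(6.95 + p)² = -116.98. At p = 16.4, D = 2731.48.
Ed = (dD/dp)·(p/D) = (-116.98) × (16.4/2731.48) = -0.7023…

-0.70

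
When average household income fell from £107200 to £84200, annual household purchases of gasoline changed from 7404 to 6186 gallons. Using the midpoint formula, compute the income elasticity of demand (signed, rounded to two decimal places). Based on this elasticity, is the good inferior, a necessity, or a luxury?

%ΔQ = (6186 − 7404)/[( 7404 + 6186)/2] = -1218/6795 = -0.179249…
%ΔIncome = (84200 − 107200)/[( 107200 + 84200)/2] = -23000/95700 = -0.240334…
E_income = (-1218/6795) / (-23000/95700) = 0.7458…
0 < E_income < 1 ⇒ normal good, necessity.

0.75; necessity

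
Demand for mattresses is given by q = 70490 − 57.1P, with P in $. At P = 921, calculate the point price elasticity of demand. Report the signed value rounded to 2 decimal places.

-2.94

dq/dP = −57.1. At P = 921, q = 70490 − 57.1(921) = 17900.9.
Ed = (dq/dP)·(P/q) = −57.1 × (921/17900.9) = -2.9377…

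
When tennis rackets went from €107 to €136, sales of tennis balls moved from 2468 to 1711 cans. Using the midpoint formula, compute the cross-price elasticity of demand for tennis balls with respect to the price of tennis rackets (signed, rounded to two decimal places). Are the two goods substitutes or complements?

%ΔQ_{tennis balls} = (1711 − 2468)/avg = -757/2089.5 = -0.362287…
%ΔP_{tennis rackets} = (136 − 107)/avg = 29/121.5 = 0.238683…
E_cross = (-757/2089.5) / (29/121.5) = -1.5178…
E_cross < 0 ⇒ the goods are complements.

-1.52; complements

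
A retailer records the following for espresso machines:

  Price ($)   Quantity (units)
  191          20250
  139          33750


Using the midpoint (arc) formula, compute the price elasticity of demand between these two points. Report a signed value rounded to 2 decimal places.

%ΔQ = (33750 − 20250) / [(20250 + 33750)/2] = 13500/27000 = 0.5
%ΔP = (139 − 191) / [(191 + 139)/2] = -52/165 = -0.315151…
Arc Ed = %ΔQ / %ΔP = (13500/27000) / (-52/165) = -1.5865…

-1.59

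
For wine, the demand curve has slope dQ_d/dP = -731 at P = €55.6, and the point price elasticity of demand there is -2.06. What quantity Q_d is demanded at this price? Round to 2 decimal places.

Ed = (dQ_d/dP)·(P/Q_d) ⇒ Q_d = (dQ_d/dP)·P/Ed = (-731)·55.6/(-2.06) = 19729.9029…

19729.90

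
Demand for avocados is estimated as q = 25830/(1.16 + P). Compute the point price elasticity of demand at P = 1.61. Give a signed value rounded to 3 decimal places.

dq/dP = −25830/(1.16 + P)² = -3366.39. At P = 1.61, q = 9324.91.
Ed = (dq/dP)·(P/q) = (-3366.39) × (1.61/9324.91) = -0.58122…

-0.581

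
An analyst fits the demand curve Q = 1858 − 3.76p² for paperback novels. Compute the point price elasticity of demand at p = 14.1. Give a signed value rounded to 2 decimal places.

-1.35

dQ/dp = −2·3.76·p = -106.032. At p = 14.1, Q = 1110.4744.
Ed = (dQ/dp)·(p/Q) = (-106.032) × (14.1/1110.4744) = -1.3463…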